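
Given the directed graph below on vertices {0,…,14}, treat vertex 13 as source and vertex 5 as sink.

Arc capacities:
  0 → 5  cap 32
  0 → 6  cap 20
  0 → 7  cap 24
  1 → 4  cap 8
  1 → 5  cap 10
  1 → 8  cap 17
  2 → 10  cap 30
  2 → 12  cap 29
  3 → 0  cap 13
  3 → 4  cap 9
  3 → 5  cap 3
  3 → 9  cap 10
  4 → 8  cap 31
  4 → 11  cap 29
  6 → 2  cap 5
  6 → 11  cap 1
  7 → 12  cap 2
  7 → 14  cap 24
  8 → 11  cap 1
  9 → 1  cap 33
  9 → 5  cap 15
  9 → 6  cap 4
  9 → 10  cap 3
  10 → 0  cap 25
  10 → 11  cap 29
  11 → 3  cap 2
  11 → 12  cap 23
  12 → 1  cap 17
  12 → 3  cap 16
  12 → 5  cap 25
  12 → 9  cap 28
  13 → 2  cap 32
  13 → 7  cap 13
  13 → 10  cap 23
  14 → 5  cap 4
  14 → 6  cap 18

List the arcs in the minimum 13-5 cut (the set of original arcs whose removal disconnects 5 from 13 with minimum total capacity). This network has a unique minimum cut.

Min-cut arcs: {(6,2), (6,11), (7,12), (13,2), (13,10), (14,5)} (total capacity 67)

augment #1: 13→2→12→5 push 25
augment #2: 13→7→14→5 push 4
augment #3: 13→10→0→5 push 23
augment #4: 13→2→10→0→5 push 2
augment #5: 13→2→12→1→5 push 4
augment #6: 13→7→12→1→5 push 2
augment #7: 13→2→10→11→3→5 push 1
augment #8: 13→7→14→6→11→3→5 push 1
augment #9: 13→7→14→6→2→10→11→12→1→5 push 4
augment #10: 13→7→14→6→2→10→11→12→3→5 push 1
max flow = 67; residual-reachable set from 13 gives S-side
cut edges (S→T): {(6,2), (6,11), (7,12), (13,2), (13,10), (14,5)} total cap 67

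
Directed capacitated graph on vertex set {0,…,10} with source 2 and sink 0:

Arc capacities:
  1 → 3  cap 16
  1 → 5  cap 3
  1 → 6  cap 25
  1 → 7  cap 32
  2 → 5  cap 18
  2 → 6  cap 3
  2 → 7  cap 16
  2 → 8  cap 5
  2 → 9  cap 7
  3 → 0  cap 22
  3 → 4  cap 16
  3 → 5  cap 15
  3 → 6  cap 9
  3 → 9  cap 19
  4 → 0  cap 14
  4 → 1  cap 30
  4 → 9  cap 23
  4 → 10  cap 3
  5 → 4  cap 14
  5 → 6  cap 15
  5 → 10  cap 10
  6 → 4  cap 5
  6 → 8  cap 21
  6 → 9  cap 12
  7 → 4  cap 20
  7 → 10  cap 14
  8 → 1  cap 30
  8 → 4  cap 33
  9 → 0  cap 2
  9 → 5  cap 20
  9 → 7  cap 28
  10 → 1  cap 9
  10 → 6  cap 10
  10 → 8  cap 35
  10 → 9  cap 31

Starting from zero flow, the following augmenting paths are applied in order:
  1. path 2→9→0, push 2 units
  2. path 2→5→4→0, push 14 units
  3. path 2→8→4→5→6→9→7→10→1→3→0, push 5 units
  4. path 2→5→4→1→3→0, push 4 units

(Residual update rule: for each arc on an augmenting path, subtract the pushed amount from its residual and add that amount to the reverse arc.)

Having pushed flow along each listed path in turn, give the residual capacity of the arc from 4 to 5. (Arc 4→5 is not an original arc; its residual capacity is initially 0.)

Residual capacity of (4,5): 13

after path 1 (2→9→0, push 2): res(4,5)=0
after path 2 (2→5→4→0, push 14): res(4,5)=14
after path 3 (2→8→4→5→6→9→7→10→1→3→0, push 5): res(4,5)=9
after path 4 (2→5→4→1→3→0, push 4): res(4,5)=13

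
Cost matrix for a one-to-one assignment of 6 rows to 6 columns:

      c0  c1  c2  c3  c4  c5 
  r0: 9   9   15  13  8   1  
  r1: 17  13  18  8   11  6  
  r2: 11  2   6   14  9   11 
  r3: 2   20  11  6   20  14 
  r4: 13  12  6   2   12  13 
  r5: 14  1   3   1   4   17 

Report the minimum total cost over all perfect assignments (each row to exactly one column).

optimal assignment: row0→col5 (cost 1), row1→col4 (cost 11), row2→col1 (cost 2), row3→col0 (cost 2), row4→col3 (cost 2), row5→col2 (cost 3)
total = 1 + 11 + 2 + 2 + 2 + 3 = 21

Minimum assignment cost: 21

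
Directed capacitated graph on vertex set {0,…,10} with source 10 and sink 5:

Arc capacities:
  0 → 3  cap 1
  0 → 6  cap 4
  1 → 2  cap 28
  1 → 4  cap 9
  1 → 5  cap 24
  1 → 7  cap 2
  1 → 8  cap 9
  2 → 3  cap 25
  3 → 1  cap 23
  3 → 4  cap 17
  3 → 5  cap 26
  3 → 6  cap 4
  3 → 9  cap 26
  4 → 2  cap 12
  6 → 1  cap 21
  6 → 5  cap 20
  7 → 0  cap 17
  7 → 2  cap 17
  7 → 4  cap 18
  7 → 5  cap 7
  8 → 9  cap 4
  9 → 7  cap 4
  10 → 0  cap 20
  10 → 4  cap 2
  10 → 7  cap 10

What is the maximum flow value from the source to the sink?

augment #1: 10→7→5 bottleneck 7, total now 7
augment #2: 10→0→3→5 bottleneck 1, total now 8
augment #3: 10→0→6→5 bottleneck 4, total now 12
augment #4: 10→4→2→3→5 bottleneck 2, total now 14
augment #5: 10→7→2→3→5 bottleneck 3, total now 17

Maximum flow value: 17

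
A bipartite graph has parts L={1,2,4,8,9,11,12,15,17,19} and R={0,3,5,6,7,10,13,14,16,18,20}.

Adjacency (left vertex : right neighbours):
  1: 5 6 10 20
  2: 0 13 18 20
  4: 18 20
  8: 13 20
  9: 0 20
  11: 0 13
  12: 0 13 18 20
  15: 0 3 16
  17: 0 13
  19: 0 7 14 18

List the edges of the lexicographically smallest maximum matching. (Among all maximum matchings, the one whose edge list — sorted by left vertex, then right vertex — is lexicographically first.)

|M| = 7 (so the lex-smallest maximum matching has 7 edges)
process left vertices in ascending order; for each, take the smallest-labelled available neighbour that still permits 7 edges overall, or leave it unmatched if none does
lex-smallest matching: {1-5, 2-0, 4-18, 8-13, 9-20, 15-3, 19-7}

Lex-smallest maximum matching: {(1,5), (2,0), (4,18), (8,13), (9,20), (15,3), (19,7)}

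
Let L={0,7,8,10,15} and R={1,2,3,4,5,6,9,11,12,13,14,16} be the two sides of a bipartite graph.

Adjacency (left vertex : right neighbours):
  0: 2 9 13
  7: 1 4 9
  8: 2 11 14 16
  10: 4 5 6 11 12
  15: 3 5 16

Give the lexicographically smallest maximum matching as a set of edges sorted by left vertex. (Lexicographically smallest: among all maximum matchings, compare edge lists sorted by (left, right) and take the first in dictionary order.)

|M| = 5 (so the lex-smallest maximum matching has 5 edges)
process left vertices in ascending order; for each, take the smallest-labelled available neighbour that still permits 5 edges overall, or leave it unmatched if none does
lex-smallest matching: {0-2, 7-1, 8-11, 10-4, 15-3}

Lex-smallest maximum matching: {(0,2), (7,1), (8,11), (10,4), (15,3)}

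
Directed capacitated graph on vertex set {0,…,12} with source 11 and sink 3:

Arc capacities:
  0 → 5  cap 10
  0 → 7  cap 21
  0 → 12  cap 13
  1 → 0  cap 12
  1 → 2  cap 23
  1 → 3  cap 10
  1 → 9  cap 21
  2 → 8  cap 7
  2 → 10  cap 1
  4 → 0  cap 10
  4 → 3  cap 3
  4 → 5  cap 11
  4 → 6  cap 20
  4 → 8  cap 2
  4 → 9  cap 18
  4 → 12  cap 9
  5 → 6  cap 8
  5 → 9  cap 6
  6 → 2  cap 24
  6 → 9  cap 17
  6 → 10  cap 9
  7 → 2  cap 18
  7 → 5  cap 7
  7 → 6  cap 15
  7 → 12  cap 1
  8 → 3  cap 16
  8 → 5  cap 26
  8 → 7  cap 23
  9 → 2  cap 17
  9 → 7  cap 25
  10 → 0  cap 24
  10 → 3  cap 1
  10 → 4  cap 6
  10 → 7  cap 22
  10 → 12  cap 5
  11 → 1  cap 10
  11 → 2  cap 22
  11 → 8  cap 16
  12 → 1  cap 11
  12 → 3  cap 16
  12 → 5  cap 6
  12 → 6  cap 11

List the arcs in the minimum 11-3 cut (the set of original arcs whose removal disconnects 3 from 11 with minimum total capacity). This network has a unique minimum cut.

augment #1: 11→1→3 push 10
augment #2: 11→8→3 push 16
augment #3: 11→2→10→3 push 1
augment #4: 11→2→8→7→12→3 push 1
augment #5: 11→2→8→5→6→10→4→3 push 3
augment #6: 11→2→8→5→6→10→12→3 push 3
max flow = 34; residual-reachable set from 11 gives S-side
cut edges (S→T): {(2,8), (2,10), (11,1), (11,8)} total cap 34

Min-cut arcs: {(2,8), (2,10), (11,1), (11,8)} (total capacity 34)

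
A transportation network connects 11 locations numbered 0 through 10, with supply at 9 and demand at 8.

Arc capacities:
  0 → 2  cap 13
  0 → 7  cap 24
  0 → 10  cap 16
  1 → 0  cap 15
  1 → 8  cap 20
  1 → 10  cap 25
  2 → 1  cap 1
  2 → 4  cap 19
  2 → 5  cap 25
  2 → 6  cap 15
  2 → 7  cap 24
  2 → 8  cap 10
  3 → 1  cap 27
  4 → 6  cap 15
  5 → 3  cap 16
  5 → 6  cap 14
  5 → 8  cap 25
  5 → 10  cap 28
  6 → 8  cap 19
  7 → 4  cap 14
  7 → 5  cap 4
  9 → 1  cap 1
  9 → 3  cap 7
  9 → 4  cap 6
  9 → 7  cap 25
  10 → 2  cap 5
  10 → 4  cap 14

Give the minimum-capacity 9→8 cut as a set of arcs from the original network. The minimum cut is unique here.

augment #1: 9→1→8 push 1
augment #2: 9→3→1→8 push 7
augment #3: 9→4→6→8 push 6
augment #4: 9→7→5→8 push 4
augment #5: 9→7→4→6→8 push 9
max flow = 27; residual-reachable set from 9 gives S-side
cut edges (S→T): {(4,6), (7,5), (9,1), (9,3)} total cap 27

Min-cut arcs: {(4,6), (7,5), (9,1), (9,3)} (total capacity 27)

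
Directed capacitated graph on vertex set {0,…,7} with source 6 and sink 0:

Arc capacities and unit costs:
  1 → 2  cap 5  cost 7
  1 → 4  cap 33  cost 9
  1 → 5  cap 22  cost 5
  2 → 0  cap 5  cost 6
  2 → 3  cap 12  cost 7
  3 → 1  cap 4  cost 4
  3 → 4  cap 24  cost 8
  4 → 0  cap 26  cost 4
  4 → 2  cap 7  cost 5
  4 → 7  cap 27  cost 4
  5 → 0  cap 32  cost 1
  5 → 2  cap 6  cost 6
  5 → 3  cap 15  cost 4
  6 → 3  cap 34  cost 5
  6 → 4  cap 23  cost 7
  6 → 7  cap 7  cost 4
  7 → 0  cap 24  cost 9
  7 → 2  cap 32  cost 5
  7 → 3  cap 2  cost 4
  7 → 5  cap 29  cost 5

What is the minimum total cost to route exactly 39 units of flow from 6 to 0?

shortest-cost path #1: 6→7→5→0 push 7 @ unit cost 10 (adds 70)
shortest-cost path #2: 6→4→0 push 23 @ unit cost 11 (adds 253)
shortest-cost path #3: 6→3→1→5→0 push 4 @ unit cost 15 (adds 60)
shortest-cost path #4: 6→3→4→0 push 3 @ unit cost 17 (adds 51)
shortest-cost path #5: 6→3→4→7→5→0 push 2 @ unit cost 23 (adds 46)
total cost = 480

Minimum cost for 39 units: 480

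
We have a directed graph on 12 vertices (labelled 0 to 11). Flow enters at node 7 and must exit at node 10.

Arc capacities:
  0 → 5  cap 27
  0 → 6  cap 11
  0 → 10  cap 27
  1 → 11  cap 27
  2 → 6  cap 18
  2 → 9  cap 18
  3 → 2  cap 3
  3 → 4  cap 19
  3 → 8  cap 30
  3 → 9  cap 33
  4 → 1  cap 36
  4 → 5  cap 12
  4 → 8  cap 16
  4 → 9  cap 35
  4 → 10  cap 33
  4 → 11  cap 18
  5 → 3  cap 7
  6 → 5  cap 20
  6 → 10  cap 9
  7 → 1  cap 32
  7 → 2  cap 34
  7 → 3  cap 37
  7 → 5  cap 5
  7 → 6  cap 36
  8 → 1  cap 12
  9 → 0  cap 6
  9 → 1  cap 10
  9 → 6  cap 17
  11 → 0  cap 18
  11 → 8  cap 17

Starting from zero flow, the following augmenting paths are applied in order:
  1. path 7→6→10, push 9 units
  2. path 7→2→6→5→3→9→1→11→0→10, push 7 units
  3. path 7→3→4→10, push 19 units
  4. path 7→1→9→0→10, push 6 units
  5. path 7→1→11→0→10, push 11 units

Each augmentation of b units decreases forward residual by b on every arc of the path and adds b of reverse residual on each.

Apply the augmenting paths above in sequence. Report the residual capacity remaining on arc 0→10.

Residual capacity of (0,10): 3

after path 1 (7→6→10, push 9): res(0,10)=27
after path 2 (7→2→6→5→3→9→1→11→0→10, push 7): res(0,10)=20
after path 3 (7→3→4→10, push 19): res(0,10)=20
after path 4 (7→1→9→0→10, push 6): res(0,10)=14
after path 5 (7→1→11→0→10, push 11): res(0,10)=3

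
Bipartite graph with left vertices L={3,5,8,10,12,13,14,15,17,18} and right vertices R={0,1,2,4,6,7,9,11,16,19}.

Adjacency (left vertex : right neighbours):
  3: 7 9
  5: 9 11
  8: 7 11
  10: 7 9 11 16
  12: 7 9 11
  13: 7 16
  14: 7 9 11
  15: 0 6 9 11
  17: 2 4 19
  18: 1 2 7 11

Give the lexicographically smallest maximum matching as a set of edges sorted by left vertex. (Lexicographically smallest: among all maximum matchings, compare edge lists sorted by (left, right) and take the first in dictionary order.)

Lex-smallest maximum matching: {(3,7), (5,9), (8,11), (10,16), (15,0), (17,2), (18,1)}

|M| = 7 (so the lex-smallest maximum matching has 7 edges)
process left vertices in ascending order; for each, take the smallest-labelled available neighbour that still permits 7 edges overall, or leave it unmatched if none does
lex-smallest matching: {3-7, 5-9, 8-11, 10-16, 15-0, 17-2, 18-1}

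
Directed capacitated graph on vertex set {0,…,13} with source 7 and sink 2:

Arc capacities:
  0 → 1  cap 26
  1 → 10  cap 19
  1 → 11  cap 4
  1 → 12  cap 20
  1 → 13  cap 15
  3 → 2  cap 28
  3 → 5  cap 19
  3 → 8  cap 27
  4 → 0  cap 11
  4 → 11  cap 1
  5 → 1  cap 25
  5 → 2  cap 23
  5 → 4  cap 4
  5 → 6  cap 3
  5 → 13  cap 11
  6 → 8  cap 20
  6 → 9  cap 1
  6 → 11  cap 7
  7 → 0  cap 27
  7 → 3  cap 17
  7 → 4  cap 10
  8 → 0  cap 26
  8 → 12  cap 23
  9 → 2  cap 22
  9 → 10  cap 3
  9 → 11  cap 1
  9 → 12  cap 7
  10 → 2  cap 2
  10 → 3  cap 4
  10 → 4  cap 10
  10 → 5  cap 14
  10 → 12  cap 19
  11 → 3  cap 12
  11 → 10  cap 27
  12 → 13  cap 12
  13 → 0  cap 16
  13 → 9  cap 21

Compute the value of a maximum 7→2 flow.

augment #1: 7→3→2 bottleneck 17, total now 17
augment #2: 7→0→1→10→2 bottleneck 2, total now 19
augment #3: 7→4→11→3→2 bottleneck 1, total now 20
augment #4: 7→0→1→10→3→2 bottleneck 4, total now 24
augment #5: 7→0→1→10→5→2 bottleneck 13, total now 37
augment #6: 7→0→1→11→3→2 bottleneck 4, total now 41
augment #7: 7→0→1→13→9→2 bottleneck 3, total now 44

Maximum flow value: 44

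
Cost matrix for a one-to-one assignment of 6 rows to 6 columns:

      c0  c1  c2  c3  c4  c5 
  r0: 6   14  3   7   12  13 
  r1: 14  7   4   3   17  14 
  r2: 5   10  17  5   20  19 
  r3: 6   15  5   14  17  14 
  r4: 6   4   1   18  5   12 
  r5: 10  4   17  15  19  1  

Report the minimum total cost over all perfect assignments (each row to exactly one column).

Minimum assignment cost: 27

optimal assignment: row0→col2 (cost 3), row1→col1 (cost 7), row2→col3 (cost 5), row3→col0 (cost 6), row4→col4 (cost 5), row5→col5 (cost 1)
total = 3 + 7 + 5 + 6 + 5 + 1 = 27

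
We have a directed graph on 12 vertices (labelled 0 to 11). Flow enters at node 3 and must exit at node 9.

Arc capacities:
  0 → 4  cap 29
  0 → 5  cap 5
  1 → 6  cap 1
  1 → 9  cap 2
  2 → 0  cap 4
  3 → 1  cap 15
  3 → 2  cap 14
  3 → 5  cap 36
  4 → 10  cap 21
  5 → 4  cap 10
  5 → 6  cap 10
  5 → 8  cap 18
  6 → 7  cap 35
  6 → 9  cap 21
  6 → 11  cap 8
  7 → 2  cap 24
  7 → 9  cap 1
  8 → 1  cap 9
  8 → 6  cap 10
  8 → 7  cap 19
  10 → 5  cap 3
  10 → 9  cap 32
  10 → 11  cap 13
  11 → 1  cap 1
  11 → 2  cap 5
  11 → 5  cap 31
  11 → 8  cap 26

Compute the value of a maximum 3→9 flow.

Maximum flow value: 38

augment #1: 3→1→9 bottleneck 2, total now 2
augment #2: 3→1→6→9 bottleneck 1, total now 3
augment #3: 3→5→6→9 bottleneck 10, total now 13
augment #4: 3→5→4→10→9 bottleneck 10, total now 23
augment #5: 3→5→8→6→9 bottleneck 10, total now 33
augment #6: 3→5→8→7→9 bottleneck 1, total now 34
augment #7: 3→2→0→4→10→9 bottleneck 4, total now 38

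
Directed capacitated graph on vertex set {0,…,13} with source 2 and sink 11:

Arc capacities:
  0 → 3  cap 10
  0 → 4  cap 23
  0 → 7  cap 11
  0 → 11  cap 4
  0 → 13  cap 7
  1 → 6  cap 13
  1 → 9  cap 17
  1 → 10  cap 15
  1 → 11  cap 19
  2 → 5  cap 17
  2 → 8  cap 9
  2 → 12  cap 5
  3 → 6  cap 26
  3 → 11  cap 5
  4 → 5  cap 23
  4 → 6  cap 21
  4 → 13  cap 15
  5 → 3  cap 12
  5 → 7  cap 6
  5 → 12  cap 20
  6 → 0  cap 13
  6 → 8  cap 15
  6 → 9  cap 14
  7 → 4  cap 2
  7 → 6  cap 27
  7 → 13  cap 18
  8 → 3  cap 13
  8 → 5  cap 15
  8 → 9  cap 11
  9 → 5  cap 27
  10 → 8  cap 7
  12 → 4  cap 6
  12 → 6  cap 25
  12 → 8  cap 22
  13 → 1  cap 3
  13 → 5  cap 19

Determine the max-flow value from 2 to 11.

Maximum flow value: 12

augment #1: 2→5→3→11 bottleneck 5, total now 5
augment #2: 2→12→6→0→11 bottleneck 4, total now 9
augment #3: 2→5→7→13→1→11 bottleneck 3, total now 12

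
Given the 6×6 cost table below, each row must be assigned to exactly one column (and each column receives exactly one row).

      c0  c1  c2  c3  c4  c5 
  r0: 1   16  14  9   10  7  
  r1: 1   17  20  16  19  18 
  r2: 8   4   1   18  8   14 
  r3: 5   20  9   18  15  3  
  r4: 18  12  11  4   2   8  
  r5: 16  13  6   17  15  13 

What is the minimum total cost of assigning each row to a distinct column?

Minimum assignment cost: 25

optimal assignment: row0→col3 (cost 9), row1→col0 (cost 1), row2→col1 (cost 4), row3→col5 (cost 3), row4→col4 (cost 2), row5→col2 (cost 6)
total = 9 + 1 + 4 + 3 + 2 + 6 = 25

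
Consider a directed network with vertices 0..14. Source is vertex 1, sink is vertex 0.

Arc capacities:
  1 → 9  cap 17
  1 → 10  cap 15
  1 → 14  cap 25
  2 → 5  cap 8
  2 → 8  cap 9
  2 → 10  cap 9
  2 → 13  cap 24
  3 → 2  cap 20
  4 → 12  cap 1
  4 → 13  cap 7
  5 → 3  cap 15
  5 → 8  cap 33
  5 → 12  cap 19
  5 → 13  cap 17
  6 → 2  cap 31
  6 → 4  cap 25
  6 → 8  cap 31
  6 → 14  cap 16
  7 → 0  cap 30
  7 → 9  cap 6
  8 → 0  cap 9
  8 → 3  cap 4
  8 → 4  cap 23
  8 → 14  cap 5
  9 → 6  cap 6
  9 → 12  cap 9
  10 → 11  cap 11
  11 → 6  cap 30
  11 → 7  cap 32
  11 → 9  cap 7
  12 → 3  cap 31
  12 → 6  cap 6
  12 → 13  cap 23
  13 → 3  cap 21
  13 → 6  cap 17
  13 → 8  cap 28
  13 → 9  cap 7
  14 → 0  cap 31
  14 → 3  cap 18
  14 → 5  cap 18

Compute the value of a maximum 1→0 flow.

Maximum flow value: 51

augment #1: 1→14→0 bottleneck 25, total now 25
augment #2: 1→9→6→8→0 bottleneck 6, total now 31
augment #3: 1→10→11→7→0 bottleneck 11, total now 42
augment #4: 1→9→12→6→8→0 bottleneck 3, total now 45
augment #5: 1→9→12→6→14→0 bottleneck 3, total now 48
augment #6: 1→9→12→13→6→14→0 bottleneck 3, total now 51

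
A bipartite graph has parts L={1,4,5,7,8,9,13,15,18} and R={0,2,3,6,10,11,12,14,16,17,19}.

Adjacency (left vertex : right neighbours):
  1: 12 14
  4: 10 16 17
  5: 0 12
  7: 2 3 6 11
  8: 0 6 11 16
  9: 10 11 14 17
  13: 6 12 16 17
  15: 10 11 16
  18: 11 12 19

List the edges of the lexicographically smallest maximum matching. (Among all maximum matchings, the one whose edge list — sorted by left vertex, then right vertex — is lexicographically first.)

Lex-smallest maximum matching: {(1,12), (4,10), (5,0), (7,2), (8,6), (9,11), (13,17), (15,16), (18,19)}

|M| = 9 (so the lex-smallest maximum matching has 9 edges)
process left vertices in ascending order; for each, take the smallest-labelled available neighbour that still permits 9 edges overall, or leave it unmatched if none does
lex-smallest matching: {1-12, 4-10, 5-0, 7-2, 8-6, 9-11, 13-17, 15-16, 18-19}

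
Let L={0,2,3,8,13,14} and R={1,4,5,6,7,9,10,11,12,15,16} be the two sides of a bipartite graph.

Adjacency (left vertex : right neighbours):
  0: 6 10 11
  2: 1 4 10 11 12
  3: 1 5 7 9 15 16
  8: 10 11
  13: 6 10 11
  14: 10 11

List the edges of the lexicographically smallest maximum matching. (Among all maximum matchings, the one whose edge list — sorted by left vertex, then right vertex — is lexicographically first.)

Lex-smallest maximum matching: {(0,6), (2,1), (3,5), (8,10), (13,11)}

|M| = 5 (so the lex-smallest maximum matching has 5 edges)
process left vertices in ascending order; for each, take the smallest-labelled available neighbour that still permits 5 edges overall, or leave it unmatched if none does
lex-smallest matching: {0-6, 2-1, 3-5, 8-10, 13-11}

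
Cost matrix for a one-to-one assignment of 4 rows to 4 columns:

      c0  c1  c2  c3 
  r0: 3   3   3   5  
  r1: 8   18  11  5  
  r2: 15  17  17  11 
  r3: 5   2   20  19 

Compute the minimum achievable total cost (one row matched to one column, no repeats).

optimal assignment: row0→col2 (cost 3), row1→col0 (cost 8), row2→col3 (cost 11), row3→col1 (cost 2)
total = 3 + 8 + 11 + 2 = 24

Minimum assignment cost: 24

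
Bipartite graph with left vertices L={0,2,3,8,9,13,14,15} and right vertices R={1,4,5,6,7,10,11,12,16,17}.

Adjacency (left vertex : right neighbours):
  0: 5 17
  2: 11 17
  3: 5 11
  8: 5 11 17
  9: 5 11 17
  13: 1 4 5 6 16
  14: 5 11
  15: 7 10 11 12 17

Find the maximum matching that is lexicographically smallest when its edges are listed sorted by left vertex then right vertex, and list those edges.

|M| = 5 (so the lex-smallest maximum matching has 5 edges)
process left vertices in ascending order; for each, take the smallest-labelled available neighbour that still permits 5 edges overall, or leave it unmatched if none does
lex-smallest matching: {0-5, 2-11, 8-17, 13-1, 15-7}

Lex-smallest maximum matching: {(0,5), (2,11), (8,17), (13,1), (15,7)}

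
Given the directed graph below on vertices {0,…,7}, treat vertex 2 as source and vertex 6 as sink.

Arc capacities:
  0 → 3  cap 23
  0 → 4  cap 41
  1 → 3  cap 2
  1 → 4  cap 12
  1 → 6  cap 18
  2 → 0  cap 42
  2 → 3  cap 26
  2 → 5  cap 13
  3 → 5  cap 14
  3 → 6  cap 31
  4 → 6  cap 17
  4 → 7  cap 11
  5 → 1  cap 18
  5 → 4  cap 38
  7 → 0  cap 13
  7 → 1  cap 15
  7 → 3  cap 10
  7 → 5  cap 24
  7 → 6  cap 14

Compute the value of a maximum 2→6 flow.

Maximum flow value: 77

augment #1: 2→3→6 bottleneck 26, total now 26
augment #2: 2→0→3→6 bottleneck 5, total now 31
augment #3: 2→0→4→6 bottleneck 17, total now 48
augment #4: 2→5→1→6 bottleneck 13, total now 61
augment #5: 2→0→4→7→6 bottleneck 11, total now 72
augment #6: 2→0→3→5→1→6 bottleneck 5, total now 77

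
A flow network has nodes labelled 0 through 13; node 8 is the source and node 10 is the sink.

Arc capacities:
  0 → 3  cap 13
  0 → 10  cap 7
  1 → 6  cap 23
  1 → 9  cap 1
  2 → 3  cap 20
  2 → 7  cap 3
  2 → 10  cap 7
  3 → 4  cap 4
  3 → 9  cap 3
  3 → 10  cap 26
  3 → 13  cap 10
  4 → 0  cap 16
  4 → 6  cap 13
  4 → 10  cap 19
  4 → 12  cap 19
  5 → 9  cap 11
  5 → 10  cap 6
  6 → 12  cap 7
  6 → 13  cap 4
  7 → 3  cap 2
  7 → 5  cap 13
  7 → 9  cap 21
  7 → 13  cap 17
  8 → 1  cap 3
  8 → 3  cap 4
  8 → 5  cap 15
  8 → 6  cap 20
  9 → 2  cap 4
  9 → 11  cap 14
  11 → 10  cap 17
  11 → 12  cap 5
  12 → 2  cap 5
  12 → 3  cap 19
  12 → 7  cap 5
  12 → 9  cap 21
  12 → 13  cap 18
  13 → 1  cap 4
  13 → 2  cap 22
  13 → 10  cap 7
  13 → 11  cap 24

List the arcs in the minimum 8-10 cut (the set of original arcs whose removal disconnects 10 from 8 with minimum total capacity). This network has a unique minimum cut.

augment #1: 8→3→10 push 4
augment #2: 8→5→10 push 6
augment #3: 8→6→13→10 push 4
augment #4: 8→1→9→2→10 push 1
augment #5: 8→5→9→2→10 push 3
augment #6: 8→5→9→11→10 push 6
augment #7: 8→6→12→2→10 push 3
augment #8: 8→6→12→3→10 push 4
max flow = 31; residual-reachable set from 8 gives S-side
cut edges (S→T): {(1,9), (6,12), (6,13), (8,3), (8,5)} total cap 31

Min-cut arcs: {(1,9), (6,12), (6,13), (8,3), (8,5)} (total capacity 31)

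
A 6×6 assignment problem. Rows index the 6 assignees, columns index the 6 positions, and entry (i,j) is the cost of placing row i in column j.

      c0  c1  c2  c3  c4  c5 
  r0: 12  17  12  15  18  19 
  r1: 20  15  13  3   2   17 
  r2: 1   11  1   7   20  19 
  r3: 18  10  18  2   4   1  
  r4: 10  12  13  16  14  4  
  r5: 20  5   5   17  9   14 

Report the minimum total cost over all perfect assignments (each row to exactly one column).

one of 2 optimal assignments: row0→col0 (cost 12), row1→col4 (cost 2), row2→col2 (cost 1), row3→col3 (cost 2), row4→col5 (cost 4), row5→col1 (cost 5)
total = 12 + 2 + 1 + 2 + 4 + 5 = 26

Minimum assignment cost: 26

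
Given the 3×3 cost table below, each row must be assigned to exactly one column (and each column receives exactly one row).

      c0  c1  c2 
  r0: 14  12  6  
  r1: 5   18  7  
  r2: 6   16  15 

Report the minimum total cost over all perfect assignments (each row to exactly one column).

optimal assignment: row0→col1 (cost 12), row1→col2 (cost 7), row2→col0 (cost 6)
total = 12 + 7 + 6 = 25

Minimum assignment cost: 25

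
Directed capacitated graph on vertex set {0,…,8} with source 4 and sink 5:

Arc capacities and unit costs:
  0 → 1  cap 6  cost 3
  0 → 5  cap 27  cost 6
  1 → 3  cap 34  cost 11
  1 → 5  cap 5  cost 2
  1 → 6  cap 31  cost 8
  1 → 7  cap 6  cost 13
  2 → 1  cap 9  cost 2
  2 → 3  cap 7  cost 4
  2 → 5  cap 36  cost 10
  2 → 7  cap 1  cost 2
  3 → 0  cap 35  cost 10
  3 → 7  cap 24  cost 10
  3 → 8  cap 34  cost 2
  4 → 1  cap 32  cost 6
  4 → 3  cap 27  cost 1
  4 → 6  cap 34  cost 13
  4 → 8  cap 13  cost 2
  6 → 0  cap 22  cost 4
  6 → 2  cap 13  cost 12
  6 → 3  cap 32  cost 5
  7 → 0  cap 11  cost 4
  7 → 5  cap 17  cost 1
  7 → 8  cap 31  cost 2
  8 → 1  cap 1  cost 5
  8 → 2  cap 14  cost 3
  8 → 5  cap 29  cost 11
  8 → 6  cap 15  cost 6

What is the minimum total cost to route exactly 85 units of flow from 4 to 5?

shortest-cost path #1: 4→1→5 push 5 @ unit cost 8 (adds 40)
shortest-cost path #2: 4→8→2→7→5 push 1 @ unit cost 8 (adds 8)
shortest-cost path #3: 4→3→7→5 push 16 @ unit cost 12 (adds 192)
shortest-cost path #4: 4→8→5 push 12 @ unit cost 13 (adds 156)
shortest-cost path #5: 4→3→8→5 push 11 @ unit cost 14 (adds 154)
shortest-cost path #6: 4→1→7→3→8→5 push 6 @ unit cost 22 (adds 132)
shortest-cost path #7: 4→6→0→5 push 22 @ unit cost 23 (adds 506)
shortest-cost path #8: 4→1→3→8→2→5 push 12 @ unit cost 32 (adds 384)
total cost = 1572

Minimum cost for 85 units: 1572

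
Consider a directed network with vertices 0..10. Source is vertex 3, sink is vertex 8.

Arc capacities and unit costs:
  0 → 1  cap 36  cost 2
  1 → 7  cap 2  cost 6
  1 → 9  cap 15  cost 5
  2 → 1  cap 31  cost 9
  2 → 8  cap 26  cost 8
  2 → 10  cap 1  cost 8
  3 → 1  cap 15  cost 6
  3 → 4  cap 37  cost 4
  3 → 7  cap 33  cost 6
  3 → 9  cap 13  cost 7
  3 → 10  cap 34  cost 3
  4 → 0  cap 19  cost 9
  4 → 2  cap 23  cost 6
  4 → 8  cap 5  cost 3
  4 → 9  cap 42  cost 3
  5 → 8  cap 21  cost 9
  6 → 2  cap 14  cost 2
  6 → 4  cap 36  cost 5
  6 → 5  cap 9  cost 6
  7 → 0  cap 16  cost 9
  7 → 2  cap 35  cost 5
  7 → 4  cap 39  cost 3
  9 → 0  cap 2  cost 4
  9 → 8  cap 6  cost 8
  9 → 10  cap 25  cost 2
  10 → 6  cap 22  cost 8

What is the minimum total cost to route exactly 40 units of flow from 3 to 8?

shortest-cost path #1: 3→4→8 push 5 @ unit cost 7 (adds 35)
shortest-cost path #2: 3→9→8 push 6 @ unit cost 15 (adds 90)
shortest-cost path #3: 3→4→2→8 push 23 @ unit cost 18 (adds 414)
shortest-cost path #4: 3→7→2→8 push 3 @ unit cost 19 (adds 57)
shortest-cost path #5: 3→10→6→5→8 push 3 @ unit cost 26 (adds 78)
total cost = 674

Minimum cost for 40 units: 674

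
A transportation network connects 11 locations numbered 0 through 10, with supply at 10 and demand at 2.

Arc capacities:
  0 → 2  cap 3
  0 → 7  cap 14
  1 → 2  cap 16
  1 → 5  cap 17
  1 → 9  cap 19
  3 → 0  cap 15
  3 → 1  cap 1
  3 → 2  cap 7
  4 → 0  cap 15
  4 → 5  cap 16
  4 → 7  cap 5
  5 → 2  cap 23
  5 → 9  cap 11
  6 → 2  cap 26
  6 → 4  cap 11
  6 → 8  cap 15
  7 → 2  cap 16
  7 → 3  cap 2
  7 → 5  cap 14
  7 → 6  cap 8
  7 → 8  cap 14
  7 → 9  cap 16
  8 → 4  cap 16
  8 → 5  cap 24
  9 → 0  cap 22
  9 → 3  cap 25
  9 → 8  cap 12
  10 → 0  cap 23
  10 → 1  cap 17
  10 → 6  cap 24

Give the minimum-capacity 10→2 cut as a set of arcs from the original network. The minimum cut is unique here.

augment #1: 10→0→2 push 3
augment #2: 10→1→2 push 16
augment #3: 10→6→2 push 24
augment #4: 10→0→7→2 push 14
augment #5: 10→1→5→2 push 1
max flow = 58; residual-reachable set from 10 gives S-side
cut edges (S→T): {(0,2), (0,7), (10,1), (10,6)} total cap 58

Min-cut arcs: {(0,2), (0,7), (10,1), (10,6)} (total capacity 58)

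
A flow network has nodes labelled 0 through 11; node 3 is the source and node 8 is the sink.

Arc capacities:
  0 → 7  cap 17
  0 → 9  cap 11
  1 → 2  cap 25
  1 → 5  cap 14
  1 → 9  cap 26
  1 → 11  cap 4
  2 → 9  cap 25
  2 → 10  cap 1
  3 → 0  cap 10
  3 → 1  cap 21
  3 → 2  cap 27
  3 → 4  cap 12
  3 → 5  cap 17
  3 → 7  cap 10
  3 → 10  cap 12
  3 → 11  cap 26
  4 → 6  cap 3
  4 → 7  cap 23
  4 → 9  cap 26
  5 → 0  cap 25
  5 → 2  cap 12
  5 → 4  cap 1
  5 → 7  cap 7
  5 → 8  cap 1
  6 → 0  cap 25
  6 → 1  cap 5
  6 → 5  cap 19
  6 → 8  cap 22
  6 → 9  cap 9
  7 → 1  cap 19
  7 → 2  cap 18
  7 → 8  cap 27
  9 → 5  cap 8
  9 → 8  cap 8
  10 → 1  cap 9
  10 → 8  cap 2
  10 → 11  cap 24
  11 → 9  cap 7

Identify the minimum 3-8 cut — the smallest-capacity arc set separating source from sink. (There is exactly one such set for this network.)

augment #1: 3→5→8 push 1
augment #2: 3→7→8 push 10
augment #3: 3→10→8 push 2
augment #4: 3→0→7→8 push 10
augment #5: 3→1→9→8 push 8
augment #6: 3→4→6→8 push 3
augment #7: 3→4→7→8 push 7
max flow = 41; residual-reachable set from 3 gives S-side
cut edges (S→T): {(4,6), (5,8), (7,8), (9,8), (10,8)} total cap 41

Min-cut arcs: {(4,6), (5,8), (7,8), (9,8), (10,8)} (total capacity 41)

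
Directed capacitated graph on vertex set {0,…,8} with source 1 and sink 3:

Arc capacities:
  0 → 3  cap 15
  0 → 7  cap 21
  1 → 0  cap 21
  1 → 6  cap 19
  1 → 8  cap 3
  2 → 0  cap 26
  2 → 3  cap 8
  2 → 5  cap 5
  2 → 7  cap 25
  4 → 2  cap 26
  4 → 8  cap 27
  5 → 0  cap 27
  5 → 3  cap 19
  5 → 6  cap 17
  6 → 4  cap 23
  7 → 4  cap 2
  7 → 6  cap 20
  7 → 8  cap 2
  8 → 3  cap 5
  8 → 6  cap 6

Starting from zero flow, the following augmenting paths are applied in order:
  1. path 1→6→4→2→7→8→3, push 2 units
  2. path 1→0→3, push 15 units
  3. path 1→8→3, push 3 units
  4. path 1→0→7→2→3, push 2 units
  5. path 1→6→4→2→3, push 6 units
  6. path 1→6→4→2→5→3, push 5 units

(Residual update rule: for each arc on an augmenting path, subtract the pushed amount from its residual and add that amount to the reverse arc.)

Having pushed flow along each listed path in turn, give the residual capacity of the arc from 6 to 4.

Residual capacity of (6,4): 10

after path 1 (1→6→4→2→7→8→3, push 2): res(6,4)=21
after path 2 (1→0→3, push 15): res(6,4)=21
after path 3 (1→8→3, push 3): res(6,4)=21
after path 4 (1→0→7→2→3, push 2): res(6,4)=21
after path 5 (1→6→4→2→3, push 6): res(6,4)=15
after path 6 (1→6→4→2→5→3, push 5): res(6,4)=10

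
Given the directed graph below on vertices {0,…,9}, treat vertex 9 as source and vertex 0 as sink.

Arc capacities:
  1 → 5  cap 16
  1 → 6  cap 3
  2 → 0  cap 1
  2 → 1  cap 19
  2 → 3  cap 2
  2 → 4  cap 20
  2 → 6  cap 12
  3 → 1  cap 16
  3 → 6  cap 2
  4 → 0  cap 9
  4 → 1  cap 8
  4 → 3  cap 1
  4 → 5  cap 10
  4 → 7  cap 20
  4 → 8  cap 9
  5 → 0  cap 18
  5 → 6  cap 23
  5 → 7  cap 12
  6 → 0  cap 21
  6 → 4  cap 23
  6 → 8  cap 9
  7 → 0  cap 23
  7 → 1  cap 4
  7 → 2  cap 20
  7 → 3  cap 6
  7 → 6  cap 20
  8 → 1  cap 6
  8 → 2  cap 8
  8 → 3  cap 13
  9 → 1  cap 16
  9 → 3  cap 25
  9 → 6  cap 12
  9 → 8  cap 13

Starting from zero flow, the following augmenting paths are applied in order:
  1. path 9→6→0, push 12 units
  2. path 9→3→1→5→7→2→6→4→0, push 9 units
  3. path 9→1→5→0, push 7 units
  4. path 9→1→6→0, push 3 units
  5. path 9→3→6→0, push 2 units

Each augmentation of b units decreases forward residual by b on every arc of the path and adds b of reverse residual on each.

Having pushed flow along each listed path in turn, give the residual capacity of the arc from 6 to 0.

after path 1 (9→6→0, push 12): res(6,0)=9
after path 2 (9→3→1→5→7→2→6→4→0, push 9): res(6,0)=9
after path 3 (9→1→5→0, push 7): res(6,0)=9
after path 4 (9→1→6→0, push 3): res(6,0)=6
after path 5 (9→3→6→0, push 2): res(6,0)=4

Residual capacity of (6,0): 4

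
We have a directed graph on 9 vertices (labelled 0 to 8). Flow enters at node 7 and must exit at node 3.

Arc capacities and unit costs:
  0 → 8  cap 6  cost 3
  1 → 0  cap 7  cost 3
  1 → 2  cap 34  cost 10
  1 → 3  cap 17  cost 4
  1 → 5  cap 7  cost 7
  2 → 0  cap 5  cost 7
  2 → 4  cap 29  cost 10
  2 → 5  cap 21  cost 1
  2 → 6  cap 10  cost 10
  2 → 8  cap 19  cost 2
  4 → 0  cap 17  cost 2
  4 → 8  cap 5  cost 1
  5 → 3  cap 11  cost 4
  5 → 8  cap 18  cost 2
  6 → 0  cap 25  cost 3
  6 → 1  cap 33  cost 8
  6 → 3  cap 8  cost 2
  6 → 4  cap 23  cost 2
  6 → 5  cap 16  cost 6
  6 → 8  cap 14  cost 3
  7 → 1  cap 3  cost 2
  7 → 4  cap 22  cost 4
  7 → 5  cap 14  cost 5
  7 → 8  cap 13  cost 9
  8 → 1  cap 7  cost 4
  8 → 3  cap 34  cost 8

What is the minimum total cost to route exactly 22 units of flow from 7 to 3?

shortest-cost path #1: 7→1→3 push 3 @ unit cost 6 (adds 18)
shortest-cost path #2: 7→5→3 push 11 @ unit cost 9 (adds 99)
shortest-cost path #3: 7→4→8→3 push 5 @ unit cost 13 (adds 65)
shortest-cost path #4: 7→5→8→3 push 3 @ unit cost 15 (adds 45)
total cost = 227

Minimum cost for 22 units: 227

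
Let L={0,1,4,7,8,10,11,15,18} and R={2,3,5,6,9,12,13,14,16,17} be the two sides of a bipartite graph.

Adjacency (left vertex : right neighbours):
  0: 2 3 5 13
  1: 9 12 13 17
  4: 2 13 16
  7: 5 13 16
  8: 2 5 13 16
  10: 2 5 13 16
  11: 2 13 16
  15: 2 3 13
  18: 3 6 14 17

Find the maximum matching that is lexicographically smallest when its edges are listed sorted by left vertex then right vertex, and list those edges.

|M| = 7 (so the lex-smallest maximum matching has 7 edges)
process left vertices in ascending order; for each, take the smallest-labelled available neighbour that still permits 7 edges overall, or leave it unmatched if none does
lex-smallest matching: {0-2, 1-9, 4-13, 7-5, 8-16, 15-3, 18-6}

Lex-smallest maximum matching: {(0,2), (1,9), (4,13), (7,5), (8,16), (15,3), (18,6)}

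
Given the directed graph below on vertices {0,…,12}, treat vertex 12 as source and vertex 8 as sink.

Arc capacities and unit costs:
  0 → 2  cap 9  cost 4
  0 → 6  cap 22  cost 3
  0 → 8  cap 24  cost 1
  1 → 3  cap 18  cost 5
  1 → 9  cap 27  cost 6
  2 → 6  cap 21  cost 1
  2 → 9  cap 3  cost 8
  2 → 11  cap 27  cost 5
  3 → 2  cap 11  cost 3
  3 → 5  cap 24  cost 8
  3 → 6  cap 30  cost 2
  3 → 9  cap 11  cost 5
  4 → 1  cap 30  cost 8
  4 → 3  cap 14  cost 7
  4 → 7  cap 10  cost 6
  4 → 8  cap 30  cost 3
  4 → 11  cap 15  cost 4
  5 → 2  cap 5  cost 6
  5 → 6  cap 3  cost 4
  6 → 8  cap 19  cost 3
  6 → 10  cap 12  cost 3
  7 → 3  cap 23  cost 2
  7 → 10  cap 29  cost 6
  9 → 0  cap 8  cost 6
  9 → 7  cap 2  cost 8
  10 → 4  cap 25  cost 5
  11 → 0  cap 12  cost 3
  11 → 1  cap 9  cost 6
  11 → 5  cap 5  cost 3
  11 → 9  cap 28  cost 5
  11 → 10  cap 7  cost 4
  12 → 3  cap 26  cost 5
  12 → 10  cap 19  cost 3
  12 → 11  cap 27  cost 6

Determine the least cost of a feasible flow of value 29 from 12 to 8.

shortest-cost path #1: 12→3→6→8 push 19 @ unit cost 10 (adds 190)
shortest-cost path #2: 12→11→0→8 push 10 @ unit cost 10 (adds 100)
total cost = 290

Minimum cost for 29 units: 290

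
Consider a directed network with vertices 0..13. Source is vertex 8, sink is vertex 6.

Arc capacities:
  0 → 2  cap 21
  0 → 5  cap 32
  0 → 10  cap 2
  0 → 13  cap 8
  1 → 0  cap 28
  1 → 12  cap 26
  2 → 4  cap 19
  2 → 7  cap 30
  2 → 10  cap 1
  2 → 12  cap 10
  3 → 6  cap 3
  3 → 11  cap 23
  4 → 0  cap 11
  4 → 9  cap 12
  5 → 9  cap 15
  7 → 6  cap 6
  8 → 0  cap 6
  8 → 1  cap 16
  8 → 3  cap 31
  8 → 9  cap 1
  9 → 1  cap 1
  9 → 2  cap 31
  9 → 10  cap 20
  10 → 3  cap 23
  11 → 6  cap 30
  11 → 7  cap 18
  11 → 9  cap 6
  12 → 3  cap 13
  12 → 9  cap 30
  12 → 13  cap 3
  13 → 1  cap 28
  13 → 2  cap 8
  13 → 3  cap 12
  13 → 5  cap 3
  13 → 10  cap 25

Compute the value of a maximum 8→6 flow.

augment #1: 8→3→6 bottleneck 3, total now 3
augment #2: 8→3→11→6 bottleneck 23, total now 26
augment #3: 8→0→2→7→6 bottleneck 6, total now 32

Maximum flow value: 32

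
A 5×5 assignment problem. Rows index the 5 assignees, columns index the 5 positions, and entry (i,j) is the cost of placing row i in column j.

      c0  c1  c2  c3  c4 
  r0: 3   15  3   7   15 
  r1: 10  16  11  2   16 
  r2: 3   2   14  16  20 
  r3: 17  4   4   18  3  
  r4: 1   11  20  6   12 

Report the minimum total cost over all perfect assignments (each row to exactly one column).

Minimum assignment cost: 11

optimal assignment: row0→col2 (cost 3), row1→col3 (cost 2), row2→col1 (cost 2), row3→col4 (cost 3), row4→col0 (cost 1)
total = 3 + 2 + 2 + 3 + 1 = 11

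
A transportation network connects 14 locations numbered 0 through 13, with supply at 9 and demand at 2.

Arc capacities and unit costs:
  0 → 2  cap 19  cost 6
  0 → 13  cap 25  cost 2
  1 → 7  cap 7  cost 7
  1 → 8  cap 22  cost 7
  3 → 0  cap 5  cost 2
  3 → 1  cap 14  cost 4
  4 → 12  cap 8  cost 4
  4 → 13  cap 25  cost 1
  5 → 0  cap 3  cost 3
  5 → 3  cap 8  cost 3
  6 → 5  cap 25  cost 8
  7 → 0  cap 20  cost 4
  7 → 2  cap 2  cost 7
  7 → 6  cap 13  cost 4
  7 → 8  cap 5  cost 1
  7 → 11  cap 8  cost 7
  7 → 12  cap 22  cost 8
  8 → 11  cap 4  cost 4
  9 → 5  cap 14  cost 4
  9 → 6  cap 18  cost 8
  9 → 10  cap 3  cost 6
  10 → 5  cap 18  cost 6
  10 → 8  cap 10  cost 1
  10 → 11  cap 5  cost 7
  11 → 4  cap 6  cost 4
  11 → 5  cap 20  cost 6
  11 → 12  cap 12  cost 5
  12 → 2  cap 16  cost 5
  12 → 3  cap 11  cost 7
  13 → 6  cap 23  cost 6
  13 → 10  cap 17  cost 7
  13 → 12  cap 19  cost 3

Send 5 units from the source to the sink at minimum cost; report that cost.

shortest-cost path #1: 9→5→0→2 push 3 @ unit cost 13 (adds 39)
shortest-cost path #2: 9→5→3→0→2 push 2 @ unit cost 15 (adds 30)
total cost = 69

Minimum cost for 5 units: 69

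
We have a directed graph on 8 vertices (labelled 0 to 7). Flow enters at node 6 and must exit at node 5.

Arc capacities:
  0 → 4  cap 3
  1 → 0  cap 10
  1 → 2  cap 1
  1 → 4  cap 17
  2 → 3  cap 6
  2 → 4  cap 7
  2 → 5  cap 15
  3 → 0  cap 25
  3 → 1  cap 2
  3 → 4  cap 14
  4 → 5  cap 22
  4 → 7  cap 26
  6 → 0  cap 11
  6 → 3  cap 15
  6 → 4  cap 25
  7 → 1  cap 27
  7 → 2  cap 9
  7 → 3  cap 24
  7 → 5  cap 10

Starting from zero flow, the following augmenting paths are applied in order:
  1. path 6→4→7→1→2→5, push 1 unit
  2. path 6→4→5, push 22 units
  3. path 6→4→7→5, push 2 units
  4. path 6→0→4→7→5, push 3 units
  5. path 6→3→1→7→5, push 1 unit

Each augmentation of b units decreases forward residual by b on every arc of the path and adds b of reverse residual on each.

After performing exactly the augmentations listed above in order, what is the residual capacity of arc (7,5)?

after path 1 (6→4→7→1→2→5, push 1): res(7,5)=10
after path 2 (6→4→5, push 22): res(7,5)=10
after path 3 (6→4→7→5, push 2): res(7,5)=8
after path 4 (6→0→4→7→5, push 3): res(7,5)=5
after path 5 (6→3→1→7→5, push 1): res(7,5)=4

Residual capacity of (7,5): 4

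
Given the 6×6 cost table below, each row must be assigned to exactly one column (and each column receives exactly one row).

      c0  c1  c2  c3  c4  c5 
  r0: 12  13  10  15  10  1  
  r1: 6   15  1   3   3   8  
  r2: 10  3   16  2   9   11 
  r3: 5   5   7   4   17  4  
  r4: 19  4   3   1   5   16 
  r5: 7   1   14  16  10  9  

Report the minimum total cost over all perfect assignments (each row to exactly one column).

one of 2 optimal assignments: row0→col5 (cost 1), row1→col2 (cost 1), row2→col3 (cost 2), row3→col0 (cost 5), row4→col4 (cost 5), row5→col1 (cost 1)
total = 1 + 1 + 2 + 5 + 5 + 1 = 15

Minimum assignment cost: 15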